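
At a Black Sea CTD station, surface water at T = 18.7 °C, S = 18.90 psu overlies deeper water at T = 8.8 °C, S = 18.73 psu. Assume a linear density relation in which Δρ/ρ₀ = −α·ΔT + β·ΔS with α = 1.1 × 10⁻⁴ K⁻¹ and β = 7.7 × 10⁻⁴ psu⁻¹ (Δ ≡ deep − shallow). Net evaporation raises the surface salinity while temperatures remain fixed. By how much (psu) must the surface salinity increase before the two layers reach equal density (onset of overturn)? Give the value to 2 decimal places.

1.24 psu

Neutral buoyancy requires −α(T_deep − T_surf) + β(S_deep − S_surf′) = 0.
S_surf′ = S_deep − (α/β)·ΔT = 18.73 − (1.1 × 10⁻⁴/7.7 × 10⁻⁴)·(-9.9) = 20.1443 psu.
Increase required: 20.1443 − 18.90 = 1.2443 psu.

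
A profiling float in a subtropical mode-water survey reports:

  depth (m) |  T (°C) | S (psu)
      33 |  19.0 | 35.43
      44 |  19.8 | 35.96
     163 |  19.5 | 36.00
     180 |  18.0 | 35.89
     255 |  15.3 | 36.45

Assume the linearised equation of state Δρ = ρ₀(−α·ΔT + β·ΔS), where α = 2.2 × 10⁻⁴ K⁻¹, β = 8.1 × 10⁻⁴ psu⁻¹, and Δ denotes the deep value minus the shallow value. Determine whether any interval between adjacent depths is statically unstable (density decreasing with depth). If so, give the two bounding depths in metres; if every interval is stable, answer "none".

Evaluate Δρ/ρ₀ = −αΔT + βΔS across each adjacent pair:
  33–44 m: −αΔT+βΔS = −(2.2 × 10⁻⁴)(+0.8)+(8.1 × 10⁻⁴)(+0.53) = 2.5 × 10⁻⁴ → stable
  44–163 m: −αΔT+βΔS = −(2.2 × 10⁻⁴)(-0.3)+(8.1 × 10⁻⁴)(+0.04) = 9.8 × 10⁻⁵ → stable
  163–180 m: −αΔT+βΔS = −(2.2 × 10⁻⁴)(-1.5)+(8.1 × 10⁻⁴)(-0.11) = 2.4 × 10⁻⁴ → stable
  180–255 m: −αΔT+βΔS = −(2.2 × 10⁻⁴)(-2.7)+(8.1 × 10⁻⁴)(+0.56) = 1.0 × 10⁻³ → stable
Every interval has Δρ > 0: the column is stably stratified throughout.

none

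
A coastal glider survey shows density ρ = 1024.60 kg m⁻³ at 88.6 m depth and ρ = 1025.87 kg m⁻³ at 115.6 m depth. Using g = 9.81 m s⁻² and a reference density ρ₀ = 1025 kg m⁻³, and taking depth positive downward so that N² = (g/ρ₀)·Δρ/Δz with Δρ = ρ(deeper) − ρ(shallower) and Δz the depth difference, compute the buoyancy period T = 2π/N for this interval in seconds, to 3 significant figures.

Δρ = 1025.87 − 1024.60 = 1.27 kg m⁻³ over Δz = 115.6 − 88.6 = 27 m.
N² = (9.81/1025) × (1.27/27) = 4.5018 × 10⁻⁴ s⁻².
N = √(4.5018 × 10⁻⁴) = 0.021217 rad s⁻¹, so T = 2π/N = 296.14 s ≈ 296 s.

296 s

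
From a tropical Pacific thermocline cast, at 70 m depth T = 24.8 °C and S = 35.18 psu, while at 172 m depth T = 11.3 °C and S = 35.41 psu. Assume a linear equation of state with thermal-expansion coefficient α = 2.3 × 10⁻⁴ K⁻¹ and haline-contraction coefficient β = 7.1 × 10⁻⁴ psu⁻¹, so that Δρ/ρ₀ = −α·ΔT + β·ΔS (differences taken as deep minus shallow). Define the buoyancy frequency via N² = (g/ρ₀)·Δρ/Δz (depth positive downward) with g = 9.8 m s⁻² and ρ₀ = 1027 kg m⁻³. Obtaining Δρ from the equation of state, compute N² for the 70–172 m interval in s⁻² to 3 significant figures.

ΔT = -13.5 K, ΔS = +0.23 psu (deep − shallow).
Δρ/ρ₀ = −αΔT + βΔS = 3.105 × 10⁻³ + 1.633 × 10⁻⁴ = 3.2683 × 10⁻³, so Δρ ≈ 3.357 kg m⁻³.
N² = (g/ρ₀)·Δρ/Δz = g·(Δρ/ρ₀)/Δz = 9.8 × 3.2683 × 10⁻³ / 102 = 3.1401 × 10⁻⁴ s⁻² ≈ 3.14 × 10⁻⁴ s⁻².

3.14 × 10⁻⁴ s⁻²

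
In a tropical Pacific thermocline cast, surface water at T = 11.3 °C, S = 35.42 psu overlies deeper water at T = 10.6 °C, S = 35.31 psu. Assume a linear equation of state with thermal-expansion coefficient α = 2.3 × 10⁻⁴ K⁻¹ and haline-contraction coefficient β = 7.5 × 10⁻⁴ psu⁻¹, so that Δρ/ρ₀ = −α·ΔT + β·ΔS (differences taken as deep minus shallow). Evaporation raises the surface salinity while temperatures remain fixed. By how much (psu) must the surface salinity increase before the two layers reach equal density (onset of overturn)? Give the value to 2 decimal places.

Neutral buoyancy requires −α(T_deep − T_surf) + β(S_deep − S_surf′) = 0.
S_surf′ = S_deep − (α/β)·ΔT = 35.31 − (2.3 × 10⁻⁴/7.5 × 10⁻⁴)·(-0.7) = 35.5247 psu.
Increase required: 35.5247 − 35.42 = 0.1047 psu.

0.10 psu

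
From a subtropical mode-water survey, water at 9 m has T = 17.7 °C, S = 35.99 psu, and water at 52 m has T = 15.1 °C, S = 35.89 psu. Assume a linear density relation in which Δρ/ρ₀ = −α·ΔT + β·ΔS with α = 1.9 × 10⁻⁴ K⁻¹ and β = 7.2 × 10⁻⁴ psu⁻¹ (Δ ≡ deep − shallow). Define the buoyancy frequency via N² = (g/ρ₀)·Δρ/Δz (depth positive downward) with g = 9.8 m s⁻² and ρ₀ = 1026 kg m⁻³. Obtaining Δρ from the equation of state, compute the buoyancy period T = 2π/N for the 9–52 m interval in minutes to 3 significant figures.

10.7 min

ΔT = -2.6 K, ΔS = -0.10 psu (deep − shallow).
Δρ/ρ₀ = −αΔT + βΔS = 4.94 × 10⁻⁴ − 7.20 × 10⁻⁵ = 4.22 × 10⁻⁴, so Δρ ≈ 0.4330 kg m⁻³.
N² = (g/ρ₀)·Δρ/Δz = g·(Δρ/ρ₀)/Δz = 9.8 × 4.22 × 10⁻⁴ / 43 = 9.6177 × 10⁻⁵ s⁻².
N = √(9.6177 × 10⁻⁵) = 9.8070 × 10⁻³ rad s⁻¹ → T = 2π/N = 640.68 s = 10.678 min ≈ 10.7 min.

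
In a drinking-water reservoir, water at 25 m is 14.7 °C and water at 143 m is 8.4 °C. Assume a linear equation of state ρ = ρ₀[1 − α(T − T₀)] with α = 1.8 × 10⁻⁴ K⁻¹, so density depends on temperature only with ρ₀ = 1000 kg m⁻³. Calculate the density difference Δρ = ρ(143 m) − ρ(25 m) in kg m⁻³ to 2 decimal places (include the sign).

+1.13 kg m⁻³

ΔT = -6.3 K, Δρ/ρ₀ = −αΔT = 1.134 × 10⁻³.
Δρ = 1000 × (1.134 × 10⁻³) = +1.13 kg m⁻³.
Positive Δρ: denser below, stable.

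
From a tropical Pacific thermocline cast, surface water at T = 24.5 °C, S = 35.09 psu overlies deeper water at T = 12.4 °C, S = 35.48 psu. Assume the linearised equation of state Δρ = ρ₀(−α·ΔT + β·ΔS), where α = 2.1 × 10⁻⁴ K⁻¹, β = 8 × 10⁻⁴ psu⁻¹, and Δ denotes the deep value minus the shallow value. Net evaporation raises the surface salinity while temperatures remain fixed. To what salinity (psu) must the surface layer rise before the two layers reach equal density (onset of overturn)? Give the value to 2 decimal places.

Neutral buoyancy requires −α(T_deep − T_surf) + β(S_deep − S_surf′) = 0.
S_surf′ = S_deep − (α/β)·ΔT = 35.48 − (2.1 × 10⁻⁴/8 × 10⁻⁴)·(-12.1) = 38.6562 psu.
Increase required: 38.6562 − 35.09 = 3.5662 psu.

38.66 psu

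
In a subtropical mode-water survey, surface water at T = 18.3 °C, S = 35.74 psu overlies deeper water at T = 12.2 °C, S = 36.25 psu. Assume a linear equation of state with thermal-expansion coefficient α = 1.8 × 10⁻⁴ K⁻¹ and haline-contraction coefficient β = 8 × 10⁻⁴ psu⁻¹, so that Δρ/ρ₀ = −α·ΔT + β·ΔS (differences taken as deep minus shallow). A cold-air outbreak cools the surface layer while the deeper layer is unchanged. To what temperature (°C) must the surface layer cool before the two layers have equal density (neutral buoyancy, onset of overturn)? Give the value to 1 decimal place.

9.9 °C

Neutral buoyancy requires Δρ = 0, i.e. −α(T_deep − T_surf′) + β(S_deep − S_surf) = 0.
T_surf′ = T_deep − (β/α)·ΔS = 12.2 − (8 × 10⁻⁴/1.8 × 10⁻⁴)·(+0.51) = 9.933 °C.
Cooling required: 18.3 − (9.933) = 8.367 °C.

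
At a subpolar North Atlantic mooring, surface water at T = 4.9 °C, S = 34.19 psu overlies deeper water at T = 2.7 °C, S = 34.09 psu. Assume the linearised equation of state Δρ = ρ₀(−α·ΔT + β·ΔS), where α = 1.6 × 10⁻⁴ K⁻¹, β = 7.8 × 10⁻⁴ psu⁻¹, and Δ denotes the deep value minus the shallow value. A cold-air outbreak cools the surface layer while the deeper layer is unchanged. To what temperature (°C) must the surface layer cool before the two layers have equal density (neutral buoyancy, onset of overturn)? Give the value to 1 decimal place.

Neutral buoyancy requires Δρ = 0, i.e. −α(T_deep − T_surf′) + β(S_deep − S_surf) = 0.
T_surf′ = T_deep − (β/α)·ΔS = 2.7 − (7.8 × 10⁻⁴/1.6 × 10⁻⁴)·(-0.10) = 3.188 °C.
Cooling required: 4.9 − (3.188) = 1.712 °C.

3.2 °C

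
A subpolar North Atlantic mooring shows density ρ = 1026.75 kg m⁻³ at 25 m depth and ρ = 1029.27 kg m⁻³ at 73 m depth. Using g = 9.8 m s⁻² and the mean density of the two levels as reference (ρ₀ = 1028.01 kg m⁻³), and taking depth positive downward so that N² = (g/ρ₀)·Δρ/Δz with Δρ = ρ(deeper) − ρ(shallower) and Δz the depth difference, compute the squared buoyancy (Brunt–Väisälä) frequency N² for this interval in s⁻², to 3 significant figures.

Δρ = 1029.27 − 1026.75 = 2.52 kg m⁻³ over Δz = 73 − 25 = 48 m.
N² = (9.8/1028.01) × (2.52/48) = 5.0048 × 10⁻⁴ s⁻² ≈ 5.00 × 10⁻⁴ s⁻².

5.00 × 10⁻⁴ s⁻²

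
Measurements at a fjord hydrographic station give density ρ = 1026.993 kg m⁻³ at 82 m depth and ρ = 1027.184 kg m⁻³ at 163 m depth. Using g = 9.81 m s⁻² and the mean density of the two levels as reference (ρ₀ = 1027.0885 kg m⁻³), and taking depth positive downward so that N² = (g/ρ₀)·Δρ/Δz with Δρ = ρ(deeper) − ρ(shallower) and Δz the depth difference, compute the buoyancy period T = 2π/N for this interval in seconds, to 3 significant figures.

Δρ = 1027.184 − 1026.993 = 0.191 kg m⁻³ over Δz = 163 − 82 = 81 m.
N² = (9.81/1027.0885) × (0.191/81) = 2.2522 × 10⁻⁵ s⁻².
N = √(2.2522 × 10⁻⁵) = 4.7457 × 10⁻³ rad s⁻¹, so T = 2π/N = 1.3240 × 10³ s ≈ 1.32 × 10³ s.

1.32 × 10³ s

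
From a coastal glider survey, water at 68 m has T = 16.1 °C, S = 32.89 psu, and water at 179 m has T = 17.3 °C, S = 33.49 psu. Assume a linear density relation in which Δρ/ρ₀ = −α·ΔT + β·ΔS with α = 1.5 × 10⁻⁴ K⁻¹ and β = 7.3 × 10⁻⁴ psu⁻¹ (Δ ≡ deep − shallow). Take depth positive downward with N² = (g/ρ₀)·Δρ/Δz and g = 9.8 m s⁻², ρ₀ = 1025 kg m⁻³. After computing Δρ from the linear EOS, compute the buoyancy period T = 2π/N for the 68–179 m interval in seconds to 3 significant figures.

ΔT = +1.2 K, ΔS = +0.60 psu (deep − shallow).
Δρ/ρ₀ = −αΔT + βΔS = -1.80 × 10⁻⁴ + 4.38 × 10⁻⁴ = 2.58 × 10⁻⁴, so Δρ ≈ 0.2644 kg m⁻³.
N² = (g/ρ₀)·Δρ/Δz = g·(Δρ/ρ₀)/Δz = 9.8 × 2.58 × 10⁻⁴ / 111 = 2.2778 × 10⁻⁵ s⁻².
N = √(2.2778 × 10⁻⁵) = 4.7726 × 10⁻³ rad s⁻¹ → T = 2π/N = 1.3165 × 10³ s ≈ 1.32 × 10³ s.

1.32 × 10³ s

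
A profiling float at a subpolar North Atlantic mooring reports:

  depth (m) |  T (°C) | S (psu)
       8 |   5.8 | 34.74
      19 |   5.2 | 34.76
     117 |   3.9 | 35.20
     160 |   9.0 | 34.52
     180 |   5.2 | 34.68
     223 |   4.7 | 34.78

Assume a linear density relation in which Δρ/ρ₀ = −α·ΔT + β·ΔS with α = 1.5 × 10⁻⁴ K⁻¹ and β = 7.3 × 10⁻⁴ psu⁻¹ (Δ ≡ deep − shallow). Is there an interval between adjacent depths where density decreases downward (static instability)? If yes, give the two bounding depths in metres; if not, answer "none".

Evaluate Δρ/ρ₀ = −αΔT + βΔS across each adjacent pair:
  8–19 m: −αΔT+βΔS = −(1.5 × 10⁻⁴)(-0.6)+(7.3 × 10⁻⁴)(+0.02) = 1.0 × 10⁻⁴ → stable
  19–117 m: −αΔT+βΔS = −(1.5 × 10⁻⁴)(-1.3)+(7.3 × 10⁻⁴)(+0.44) = 5.2 × 10⁻⁴ → stable
  117–160 m: −αΔT+βΔS = −(1.5 × 10⁻⁴)(+5.1)+(7.3 × 10⁻⁴)(-0.68) = -1.3 × 10⁻³ → UNSTABLE
  160–180 m: −αΔT+βΔS = −(1.5 × 10⁻⁴)(-3.8)+(7.3 × 10⁻⁴)(+0.16) = 6.9 × 10⁻⁴ → stable
  180–223 m: −αΔT+βΔS = −(1.5 × 10⁻⁴)(-0.5)+(7.3 × 10⁻⁴)(+0.10) = 1.5 × 10⁻⁴ → stable
The 117–160 m interval has Δρ < 0: lighter water underlies denser water.

117–160 m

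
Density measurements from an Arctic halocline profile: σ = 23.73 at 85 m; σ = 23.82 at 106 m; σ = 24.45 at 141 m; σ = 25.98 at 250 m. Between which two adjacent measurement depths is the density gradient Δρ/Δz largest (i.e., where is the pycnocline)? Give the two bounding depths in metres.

Compute the density gradient over each adjacent pair:
  85–106 m: Δρ/Δz = 0.09/21 = 4.3 × 10⁻³ kg m⁻⁴
  106–141 m: Δρ/Δz = 0.63/35 = 0.018 kg m⁻⁴
  141–250 m: Δρ/Δz = 1.53/109 = 0.014 kg m⁻⁴
The largest gradient is in the 106–141 m interval — the pycnocline.

106–141 m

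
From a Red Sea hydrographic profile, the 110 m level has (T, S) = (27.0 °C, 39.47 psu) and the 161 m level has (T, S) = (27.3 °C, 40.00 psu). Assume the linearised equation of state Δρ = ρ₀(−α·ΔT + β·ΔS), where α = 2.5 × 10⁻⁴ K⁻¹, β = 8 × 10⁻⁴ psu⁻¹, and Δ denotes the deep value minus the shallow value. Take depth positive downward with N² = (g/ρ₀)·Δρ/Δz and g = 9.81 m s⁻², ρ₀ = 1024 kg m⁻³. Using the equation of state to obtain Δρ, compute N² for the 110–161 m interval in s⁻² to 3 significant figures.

ΔT = +0.3 K, ΔS = +0.53 psu (deep − shallow).
Δρ/ρ₀ = −αΔT + βΔS = -7.50 × 10⁻⁵ + 4.24 × 10⁻⁴ = 3.49 × 10⁻⁴, so Δρ ≈ 0.3574 kg m⁻³.
N² = (g/ρ₀)·Δρ/Δz = g·(Δρ/ρ₀)/Δz = 9.81 × 3.49 × 10⁻⁴ / 51 = 6.7131 × 10⁻⁵ s⁻² ≈ 6.71 × 10⁻⁵ s⁻².

6.71 × 10⁻⁵ s⁻²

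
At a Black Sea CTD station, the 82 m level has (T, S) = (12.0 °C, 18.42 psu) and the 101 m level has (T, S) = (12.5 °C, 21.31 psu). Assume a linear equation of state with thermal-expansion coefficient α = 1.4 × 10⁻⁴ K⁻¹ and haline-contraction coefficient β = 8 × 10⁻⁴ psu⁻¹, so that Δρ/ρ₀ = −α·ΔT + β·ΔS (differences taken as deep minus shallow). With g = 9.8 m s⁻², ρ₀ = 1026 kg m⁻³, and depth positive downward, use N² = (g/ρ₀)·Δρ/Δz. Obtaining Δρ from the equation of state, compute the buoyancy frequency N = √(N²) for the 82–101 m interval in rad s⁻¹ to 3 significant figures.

ΔT = +0.5 K, ΔS = +2.89 psu (deep − shallow).
Δρ/ρ₀ = −αΔT + βΔS = -7.00 × 10⁻⁵ + 2.312 × 10⁻³ = 2.242 × 10⁻³, so Δρ ≈ 2.300 kg m⁻³.
N² = (g/ρ₀)·Δρ/Δz = g·(Δρ/ρ₀)/Δz = 9.8 × 2.242 × 10⁻³ / 19 = 1.1564 × 10⁻³ s⁻².
N = √(1.1564 × 10⁻³) = 0.034006 rad s⁻¹ ≈ 0.0340 rad s⁻¹.

0.0340 rad s⁻¹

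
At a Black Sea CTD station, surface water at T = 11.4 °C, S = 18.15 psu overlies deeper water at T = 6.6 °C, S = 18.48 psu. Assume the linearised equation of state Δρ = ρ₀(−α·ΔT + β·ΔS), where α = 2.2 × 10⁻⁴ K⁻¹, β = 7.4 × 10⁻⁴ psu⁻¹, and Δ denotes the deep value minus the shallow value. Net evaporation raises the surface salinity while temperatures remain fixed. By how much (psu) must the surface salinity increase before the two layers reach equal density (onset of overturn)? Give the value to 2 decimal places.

Neutral buoyancy requires −α(T_deep − T_surf) + β(S_deep − S_surf′) = 0.
S_surf′ = S_deep − (α/β)·ΔT = 18.48 − (2.2 × 10⁻⁴/7.4 × 10⁻⁴)·(-4.8) = 19.9070 psu.
Increase required: 19.9070 − 18.15 = 1.7570 psu.

1.76 psu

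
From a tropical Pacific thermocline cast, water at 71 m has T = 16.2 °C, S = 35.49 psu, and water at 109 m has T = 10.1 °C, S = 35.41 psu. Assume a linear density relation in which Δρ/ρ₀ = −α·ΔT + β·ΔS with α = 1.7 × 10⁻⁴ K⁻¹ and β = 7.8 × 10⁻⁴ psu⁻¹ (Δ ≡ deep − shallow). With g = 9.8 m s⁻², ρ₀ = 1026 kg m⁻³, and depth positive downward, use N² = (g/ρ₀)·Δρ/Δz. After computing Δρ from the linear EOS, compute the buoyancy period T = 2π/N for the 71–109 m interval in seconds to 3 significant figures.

396 s

ΔT = -6.1 K, ΔS = -0.08 psu (deep − shallow).
Δρ/ρ₀ = −αΔT + βΔS = 1.037 × 10⁻³ − 6.24 × 10⁻⁵ = 9.746 × 10⁻⁴, so Δρ ≈ 0.9999 kg m⁻³.
N² = (g/ρ₀)·Δρ/Δz = g·(Δρ/ρ₀)/Δz = 9.8 × 9.746 × 10⁻⁴ / 38 = 2.5134 × 10⁻⁴ s⁻².
N = √(2.5134 × 10⁻⁴) = 0.015854 rad s⁻¹ → T = 2π/N = 396.32 s ≈ 396 s.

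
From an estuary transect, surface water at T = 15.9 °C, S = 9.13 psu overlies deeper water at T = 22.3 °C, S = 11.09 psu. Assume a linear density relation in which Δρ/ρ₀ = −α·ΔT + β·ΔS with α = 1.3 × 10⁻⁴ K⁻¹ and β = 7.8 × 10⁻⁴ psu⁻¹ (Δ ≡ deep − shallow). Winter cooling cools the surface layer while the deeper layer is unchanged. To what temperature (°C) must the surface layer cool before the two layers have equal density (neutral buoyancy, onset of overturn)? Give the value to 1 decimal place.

10.5 °C

Neutral buoyancy requires Δρ = 0, i.e. −α(T_deep − T_surf′) + β(S_deep − S_surf) = 0.
T_surf′ = T_deep − (β/α)·ΔS = 22.3 − (7.8 × 10⁻⁴/1.3 × 10⁻⁴)·(+1.96) = 10.540 °C.
Cooling required: 15.9 − (10.540) = 5.360 °C.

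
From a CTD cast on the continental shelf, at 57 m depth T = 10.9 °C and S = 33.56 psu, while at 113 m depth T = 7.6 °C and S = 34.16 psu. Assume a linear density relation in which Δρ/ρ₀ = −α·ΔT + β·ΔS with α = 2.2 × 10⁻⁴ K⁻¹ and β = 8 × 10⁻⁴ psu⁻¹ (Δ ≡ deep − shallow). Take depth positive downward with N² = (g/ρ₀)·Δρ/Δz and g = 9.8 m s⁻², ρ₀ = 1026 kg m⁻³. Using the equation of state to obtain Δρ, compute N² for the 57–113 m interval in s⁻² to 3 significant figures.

ΔT = -3.3 K, ΔS = +0.60 psu (deep − shallow).
Δρ/ρ₀ = −αΔT + βΔS = 7.26 × 10⁻⁴ + 4.80 × 10⁻⁴ = 1.206 × 10⁻³, so Δρ ≈ 1.237 kg m⁻³.
N² = (g/ρ₀)·Δρ/Δz = g·(Δρ/ρ₀)/Δz = 9.8 × 1.206 × 10⁻³ / 56 = 2.1105 × 10⁻⁴ s⁻² ≈ 2.11 × 10⁻⁴ s⁻².

2.11 × 10⁻⁴ s⁻²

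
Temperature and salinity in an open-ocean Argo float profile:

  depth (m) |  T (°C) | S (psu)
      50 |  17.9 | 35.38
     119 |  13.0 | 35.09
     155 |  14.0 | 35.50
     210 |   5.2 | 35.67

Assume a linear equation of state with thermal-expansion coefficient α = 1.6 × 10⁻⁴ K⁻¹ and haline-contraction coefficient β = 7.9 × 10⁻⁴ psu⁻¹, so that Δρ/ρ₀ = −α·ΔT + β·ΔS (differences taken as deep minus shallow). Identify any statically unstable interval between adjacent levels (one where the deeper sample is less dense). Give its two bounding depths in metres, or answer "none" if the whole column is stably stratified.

Evaluate Δρ/ρ₀ = −αΔT + βΔS across each adjacent pair:
  50–119 m: −αΔT+βΔS = −(1.6 × 10⁻⁴)(-4.9)+(7.9 × 10⁻⁴)(-0.29) = 5.5 × 10⁻⁴ → stable
  119–155 m: −αΔT+βΔS = −(1.6 × 10⁻⁴)(+1.0)+(7.9 × 10⁻⁴)(+0.41) = 1.6 × 10⁻⁴ → stable
  155–210 m: −αΔT+βΔS = −(1.6 × 10⁻⁴)(-8.8)+(7.9 × 10⁻⁴)(+0.17) = 1.5 × 10⁻³ → stable
Every interval has Δρ > 0: the column is stably stratified throughout.

none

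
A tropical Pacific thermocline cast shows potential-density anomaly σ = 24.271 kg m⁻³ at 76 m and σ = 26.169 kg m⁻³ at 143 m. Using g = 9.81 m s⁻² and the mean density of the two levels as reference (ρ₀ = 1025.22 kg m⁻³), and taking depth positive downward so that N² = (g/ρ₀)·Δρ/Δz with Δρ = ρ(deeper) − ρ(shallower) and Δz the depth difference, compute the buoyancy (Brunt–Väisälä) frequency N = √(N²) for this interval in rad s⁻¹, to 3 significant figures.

0.0165 rad s⁻¹

Δρ = 1026.169 − 1024.271 = 1.898 kg m⁻³ over Δz = 143 − 76 = 67 m.
N² = (9.81/1025.22) × (1.898/67) = 2.7106 × 10⁻⁴ s⁻².
N = √(2.7106 × 10⁻⁴) = 0.016464 rad s⁻¹ ≈ 0.0165 rad s⁻¹.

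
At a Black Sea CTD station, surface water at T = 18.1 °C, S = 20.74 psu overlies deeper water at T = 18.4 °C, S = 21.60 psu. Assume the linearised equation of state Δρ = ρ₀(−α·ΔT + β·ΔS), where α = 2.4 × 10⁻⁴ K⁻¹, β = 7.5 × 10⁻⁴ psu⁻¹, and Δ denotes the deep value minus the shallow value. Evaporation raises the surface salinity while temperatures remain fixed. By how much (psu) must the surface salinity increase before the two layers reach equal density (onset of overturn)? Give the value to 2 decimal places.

0.76 psu

Neutral buoyancy requires −α(T_deep − T_surf) + β(S_deep − S_surf′) = 0.
S_surf′ = S_deep − (α/β)·ΔT = 21.60 − (2.4 × 10⁻⁴/7.5 × 10⁻⁴)·(+0.3) = 21.5040 psu.
Increase required: 21.5040 − 20.74 = 0.7640 psu.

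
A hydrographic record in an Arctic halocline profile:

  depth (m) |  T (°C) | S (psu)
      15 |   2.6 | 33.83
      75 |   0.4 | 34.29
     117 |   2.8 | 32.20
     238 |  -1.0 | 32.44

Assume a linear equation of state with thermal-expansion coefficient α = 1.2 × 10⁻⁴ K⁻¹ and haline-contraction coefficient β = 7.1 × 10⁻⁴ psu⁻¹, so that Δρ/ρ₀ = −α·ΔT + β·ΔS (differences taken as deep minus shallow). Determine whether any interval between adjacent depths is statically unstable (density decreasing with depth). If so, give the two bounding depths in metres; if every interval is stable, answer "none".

Evaluate Δρ/ρ₀ = −αΔT + βΔS across each adjacent pair:
  15–75 m: −αΔT+βΔS = −(1.2 × 10⁻⁴)(-2.2)+(7.1 × 10⁻⁴)(+0.46) = 5.9 × 10⁻⁴ → stable
  75–117 m: −αΔT+βΔS = −(1.2 × 10⁻⁴)(+2.4)+(7.1 × 10⁻⁴)(-2.09) = -1.8 × 10⁻³ → UNSTABLE
  117–238 m: −αΔT+βΔS = −(1.2 × 10⁻⁴)(-3.8)+(7.1 × 10⁻⁴)(+0.24) = 6.3 × 10⁻⁴ → stable
The 75–117 m interval has Δρ < 0: lighter water underlies denser water.

75–117 m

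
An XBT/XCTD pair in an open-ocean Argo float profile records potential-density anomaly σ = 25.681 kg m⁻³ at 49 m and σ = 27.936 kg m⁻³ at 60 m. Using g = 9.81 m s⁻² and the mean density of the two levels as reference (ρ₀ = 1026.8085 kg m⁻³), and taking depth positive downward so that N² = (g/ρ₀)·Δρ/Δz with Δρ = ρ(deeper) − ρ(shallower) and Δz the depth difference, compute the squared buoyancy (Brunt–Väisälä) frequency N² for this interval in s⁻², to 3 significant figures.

Δρ = 1027.936 − 1025.681 = 2.255 kg m⁻³ over Δz = 60 − 49 = 11 m.
N² = (9.81/1026.8085) × (2.255/11) = 1.9585 × 10⁻³ s⁻² ≈ 1.96 × 10⁻³ s⁻².
N² > 0, so the interval is statically stable.

1.96 × 10⁻³ s⁻²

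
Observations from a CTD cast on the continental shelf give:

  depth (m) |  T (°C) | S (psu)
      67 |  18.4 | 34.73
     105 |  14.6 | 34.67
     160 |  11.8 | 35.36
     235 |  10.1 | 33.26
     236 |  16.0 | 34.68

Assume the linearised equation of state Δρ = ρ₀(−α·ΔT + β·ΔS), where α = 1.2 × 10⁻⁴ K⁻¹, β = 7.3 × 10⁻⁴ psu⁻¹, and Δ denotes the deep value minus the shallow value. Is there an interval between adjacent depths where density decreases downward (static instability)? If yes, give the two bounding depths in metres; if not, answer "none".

160–235 m

Evaluate Δρ/ρ₀ = −αΔT + βΔS across each adjacent pair:
  67–105 m: −αΔT+βΔS = −(1.2 × 10⁻⁴)(-3.8)+(7.3 × 10⁻⁴)(-0.06) = 4.1 × 10⁻⁴ → stable
  105–160 m: −αΔT+βΔS = −(1.2 × 10⁻⁴)(-2.8)+(7.3 × 10⁻⁴)(+0.69) = 8.4 × 10⁻⁴ → stable
  160–235 m: −αΔT+βΔS = −(1.2 × 10⁻⁴)(-1.7)+(7.3 × 10⁻⁴)(-2.10) = -1.3 × 10⁻³ → UNSTABLE
  235–236 m: −αΔT+βΔS = −(1.2 × 10⁻⁴)(+5.9)+(7.3 × 10⁻⁴)(+1.42) = 3.3 × 10⁻⁴ → stable
The 160–235 m interval has Δρ < 0: lighter water underlies denser water.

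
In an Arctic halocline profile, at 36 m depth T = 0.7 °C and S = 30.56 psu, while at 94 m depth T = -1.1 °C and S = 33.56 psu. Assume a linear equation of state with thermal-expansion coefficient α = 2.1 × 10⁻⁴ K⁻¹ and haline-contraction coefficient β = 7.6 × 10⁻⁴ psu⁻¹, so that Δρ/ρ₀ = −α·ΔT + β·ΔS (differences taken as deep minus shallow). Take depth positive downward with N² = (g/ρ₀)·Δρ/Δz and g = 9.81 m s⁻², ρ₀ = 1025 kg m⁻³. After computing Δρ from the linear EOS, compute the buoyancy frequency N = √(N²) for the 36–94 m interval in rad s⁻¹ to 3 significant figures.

ΔT = -1.8 K, ΔS = +3.00 psu (deep − shallow).
Δρ/ρ₀ = −αΔT + βΔS = 3.78 × 10⁻⁴ + 2.28 × 10⁻³ = 2.658 × 10⁻³, so Δρ ≈ 2.724 kg m⁻³.
N² = (g/ρ₀)·Δρ/Δz = g·(Δρ/ρ₀)/Δz = 9.81 × 2.658 × 10⁻³ / 58 = 4.4957 × 10⁻⁴ s⁻².
N = √(4.4957 × 10⁻⁴) = 0.021203 rad s⁻¹ ≈ 0.0212 rad s⁻¹.

0.0212 rad s⁻¹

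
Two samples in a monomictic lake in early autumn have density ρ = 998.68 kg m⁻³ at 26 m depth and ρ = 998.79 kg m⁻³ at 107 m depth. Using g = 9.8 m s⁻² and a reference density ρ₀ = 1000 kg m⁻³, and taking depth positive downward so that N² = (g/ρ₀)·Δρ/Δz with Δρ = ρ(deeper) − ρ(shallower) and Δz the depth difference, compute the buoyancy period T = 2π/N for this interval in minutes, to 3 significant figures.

28.7 min

Δρ = 998.79 − 998.68 = 0.11 kg m⁻³ over Δz = 107 − 26 = 81 m.
N² = (9.8/1000) × (0.11/81) = 1.3309 × 10⁻⁵ s⁻².
N = √(1.3309 × 10⁻⁵) = 3.6482 × 10⁻³ rad s⁻¹, so T = 2π/N = 1.7223 × 10³ s = 28.705 min ≈ 28.7 min.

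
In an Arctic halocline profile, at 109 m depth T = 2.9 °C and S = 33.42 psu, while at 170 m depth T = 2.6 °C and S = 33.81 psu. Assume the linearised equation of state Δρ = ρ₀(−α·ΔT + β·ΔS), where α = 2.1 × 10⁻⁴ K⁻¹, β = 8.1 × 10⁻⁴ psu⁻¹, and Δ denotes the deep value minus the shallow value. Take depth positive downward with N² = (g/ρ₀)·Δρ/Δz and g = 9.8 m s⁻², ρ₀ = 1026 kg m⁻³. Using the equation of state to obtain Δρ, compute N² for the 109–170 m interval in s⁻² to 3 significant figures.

ΔT = -0.3 K, ΔS = +0.39 psu (deep − shallow).
Δρ/ρ₀ = −αΔT + βΔS = 6.30 × 10⁻⁵ + 3.159 × 10⁻⁴ = 3.789 × 10⁻⁴, so Δρ ≈ 0.3888 kg m⁻³.
N² = (g/ρ₀)·Δρ/Δz = g·(Δρ/ρ₀)/Δz = 9.8 × 3.789 × 10⁻⁴ / 61 = 6.0872 × 10⁻⁵ s⁻² ≈ 6.09 × 10⁻⁵ s⁻².

6.09 × 10⁻⁵ s⁻²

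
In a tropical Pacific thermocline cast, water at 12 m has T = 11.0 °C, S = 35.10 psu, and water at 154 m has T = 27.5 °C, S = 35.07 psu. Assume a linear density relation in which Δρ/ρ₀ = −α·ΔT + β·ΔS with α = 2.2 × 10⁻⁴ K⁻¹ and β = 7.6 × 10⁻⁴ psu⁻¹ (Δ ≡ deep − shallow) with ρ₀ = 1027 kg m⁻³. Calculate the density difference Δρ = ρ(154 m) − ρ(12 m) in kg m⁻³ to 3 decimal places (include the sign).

-3.751 kg m⁻³

ΔT = +16.5 K, ΔS = -0.03 psu (deep − shallow).
Δρ/ρ₀ = −(2.2 × 10⁻⁴)(+16.5) + (7.6 × 10⁻⁴)(-0.03) = -3.6528 × 10⁻³.
Δρ = 1027 × (-3.6528 × 10⁻³) = -3.751 kg m⁻³.
Negative Δρ: lighter below, statically unstable.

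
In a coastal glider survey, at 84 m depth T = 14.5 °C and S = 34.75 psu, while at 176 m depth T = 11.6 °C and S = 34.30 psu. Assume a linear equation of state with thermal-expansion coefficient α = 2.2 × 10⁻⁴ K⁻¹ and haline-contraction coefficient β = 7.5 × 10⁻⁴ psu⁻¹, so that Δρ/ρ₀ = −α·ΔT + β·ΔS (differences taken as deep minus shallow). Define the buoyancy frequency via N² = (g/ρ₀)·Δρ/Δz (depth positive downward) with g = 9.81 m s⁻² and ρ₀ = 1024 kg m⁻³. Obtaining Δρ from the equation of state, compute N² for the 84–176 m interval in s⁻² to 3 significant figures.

3.20 × 10⁻⁵ s⁻²

ΔT = -2.9 K, ΔS = -0.45 psu (deep − shallow).
Δρ/ρ₀ = −αΔT + βΔS = 6.38 × 10⁻⁴ − 3.375 × 10⁻⁴ = 3.005 × 10⁻⁴, so Δρ ≈ 0.3077 kg m⁻³.
N² = (g/ρ₀)·Δρ/Δz = g·(Δρ/ρ₀)/Δz = 9.81 × 3.005 × 10⁻⁴ / 92 = 3.2042 × 10⁻⁵ s⁻² ≈ 3.20 × 10⁻⁵ s⁻².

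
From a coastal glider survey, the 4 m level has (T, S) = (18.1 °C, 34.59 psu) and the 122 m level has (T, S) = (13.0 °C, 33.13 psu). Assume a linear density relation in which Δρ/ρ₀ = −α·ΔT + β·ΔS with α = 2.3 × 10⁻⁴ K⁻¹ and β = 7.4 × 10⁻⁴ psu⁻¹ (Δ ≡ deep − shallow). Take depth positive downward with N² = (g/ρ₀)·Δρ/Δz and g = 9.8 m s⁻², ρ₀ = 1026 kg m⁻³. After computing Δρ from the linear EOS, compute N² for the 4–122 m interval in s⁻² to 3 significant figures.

ΔT = -5.1 K, ΔS = -1.46 psu (deep − shallow).
Δρ/ρ₀ = −αΔT + βΔS = 1.173 × 10⁻³ − 1.0804 × 10⁻³ = 9.26 × 10⁻⁵, so Δρ ≈ 0.09501 kg m⁻³.
N² = (g/ρ₀)·Δρ/Δz = g·(Δρ/ρ₀)/Δz = 9.8 × 9.26 × 10⁻⁵ / 118 = 7.6905 × 10⁻⁶ s⁻² ≈ 7.69 × 10⁻⁶ s⁻².

7.69 × 10⁻⁶ s⁻²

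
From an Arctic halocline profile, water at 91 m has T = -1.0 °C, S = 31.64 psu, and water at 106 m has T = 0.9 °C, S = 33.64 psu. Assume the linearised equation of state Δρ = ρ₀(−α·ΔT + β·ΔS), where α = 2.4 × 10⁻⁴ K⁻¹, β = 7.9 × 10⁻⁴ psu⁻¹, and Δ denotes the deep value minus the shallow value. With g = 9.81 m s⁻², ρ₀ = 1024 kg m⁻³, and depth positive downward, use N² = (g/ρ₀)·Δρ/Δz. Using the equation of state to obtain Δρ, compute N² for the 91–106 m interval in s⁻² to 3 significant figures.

ΔT = +1.9 K, ΔS = +2.00 psu (deep − shallow).
Δρ/ρ₀ = −αΔT + βΔS = -4.56 × 10⁻⁴ + 1.58 × 10⁻³ = 1.124 × 10⁻³, so Δρ ≈ 1.151 kg m⁻³.
N² = (g/ρ₀)·Δρ/Δz = g·(Δρ/ρ₀)/Δz = 9.81 × 1.124 × 10⁻³ / 15 = 7.3510 × 10⁻⁴ s⁻² ≈ 7.35 × 10⁻⁴ s⁻².

7.35 × 10⁻⁴ s⁻²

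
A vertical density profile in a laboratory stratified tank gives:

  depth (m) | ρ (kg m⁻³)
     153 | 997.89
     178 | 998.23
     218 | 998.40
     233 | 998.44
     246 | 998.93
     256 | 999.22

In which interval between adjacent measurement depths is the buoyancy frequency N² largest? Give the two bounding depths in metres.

Compute the density gradient over each adjacent pair:
  153–178 m: Δρ/Δz = 0.34/25 = 0.014 kg m⁻⁴
  178–218 m: Δρ/Δz = 0.17/40 = 4.3 × 10⁻³ kg m⁻⁴
  218–233 m: Δρ/Δz = 0.04/15 = 2.7 × 10⁻³ kg m⁻⁴
  233–246 m: Δρ/Δz = 0.49/13 = 0.038 kg m⁻⁴
  246–256 m: Δρ/Δz = 0.29/10 = 0.029 kg m⁻⁴
The largest gradient is in the 233–246 m interval — the pycnocline.

233–246 m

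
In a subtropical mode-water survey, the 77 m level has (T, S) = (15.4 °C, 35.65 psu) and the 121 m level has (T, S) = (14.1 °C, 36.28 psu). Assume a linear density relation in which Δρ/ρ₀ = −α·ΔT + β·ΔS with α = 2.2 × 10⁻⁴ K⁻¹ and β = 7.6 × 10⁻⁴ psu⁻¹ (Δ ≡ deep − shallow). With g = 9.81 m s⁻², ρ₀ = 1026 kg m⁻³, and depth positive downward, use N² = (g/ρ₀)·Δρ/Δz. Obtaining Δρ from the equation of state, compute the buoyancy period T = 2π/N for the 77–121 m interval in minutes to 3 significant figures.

ΔT = -1.3 K, ΔS = +0.63 psu (deep − shallow).
Δρ/ρ₀ = −αΔT + βΔS = 2.86 × 10⁻⁴ + 4.788 × 10⁻⁴ = 7.648 × 10⁻⁴, so Δρ ≈ 0.7847 kg m⁻³.
N² = (g/ρ₀)·Δρ/Δz = g·(Δρ/ρ₀)/Δz = 9.81 × 7.648 × 10⁻⁴ / 44 = 1.7052 × 10⁻⁴ s⁻².
N = √(1.7052 × 10⁻⁴) = 0.013058 rad s⁻¹ → T = 2π/N = 481.18 s = 8.0197 min ≈ 8.02 min.

8.02 min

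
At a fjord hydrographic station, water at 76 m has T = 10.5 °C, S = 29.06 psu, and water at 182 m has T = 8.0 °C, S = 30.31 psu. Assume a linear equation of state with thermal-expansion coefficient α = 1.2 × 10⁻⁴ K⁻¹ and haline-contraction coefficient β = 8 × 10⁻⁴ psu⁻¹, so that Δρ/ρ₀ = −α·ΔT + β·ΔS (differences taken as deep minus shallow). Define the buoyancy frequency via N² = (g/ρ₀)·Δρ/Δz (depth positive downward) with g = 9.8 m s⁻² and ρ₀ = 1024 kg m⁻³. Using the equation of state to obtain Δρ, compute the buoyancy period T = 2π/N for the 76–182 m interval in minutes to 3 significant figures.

ΔT = -2.5 K, ΔS = +1.25 psu (deep − shallow).
Δρ/ρ₀ = −αΔT + βΔS = 3.00 × 10⁻⁴ + 1.00 × 10⁻³ = 1.30 × 10⁻³, so Δρ ≈ 1.331 kg m⁻³.
N² = (g/ρ₀)·Δρ/Δz = g·(Δρ/ρ₀)/Δz = 9.8 × 1.30 × 10⁻³ / 106 = 1.2019 × 10⁻⁴ s⁻².
N = √(1.2019 × 10⁻⁴) = 0.010963 rad s⁻¹ → T = 2π/N = 573.13 s = 9.5522 min ≈ 9.55 min.

9.55 min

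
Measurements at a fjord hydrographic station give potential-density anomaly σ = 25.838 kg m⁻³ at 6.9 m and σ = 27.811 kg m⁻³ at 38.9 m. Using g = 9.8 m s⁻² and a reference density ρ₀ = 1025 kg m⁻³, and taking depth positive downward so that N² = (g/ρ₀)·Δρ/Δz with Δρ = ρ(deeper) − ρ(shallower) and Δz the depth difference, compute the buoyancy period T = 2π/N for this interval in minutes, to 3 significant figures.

Δρ = 1027.811 − 1025.838 = 1.973 kg m⁻³ over Δz = 38.9 − 6.9 = 32 m.
N² = (9.8/1025) × (1.973/32) = 5.8949 × 10⁻⁴ s⁻².
N = √(5.8949 × 10⁻⁴) = 0.024279 rad s⁻¹, so T = 2π/N = 258.79 s = 4.3132 min ≈ 4.31 min.

4.31 min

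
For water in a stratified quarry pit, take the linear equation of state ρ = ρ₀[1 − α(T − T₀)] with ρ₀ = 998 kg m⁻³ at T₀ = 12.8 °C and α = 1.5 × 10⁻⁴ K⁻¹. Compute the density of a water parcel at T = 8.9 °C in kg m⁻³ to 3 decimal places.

998.584 kg m⁻³

T − T₀ = -3.9 K.
Bracket = 1 − α·(-3.9) = 1 + (5.85 × 10⁻⁴) = 1.0005850.
ρ = 998 × 1.0005850 = 998.584 kg m⁻³.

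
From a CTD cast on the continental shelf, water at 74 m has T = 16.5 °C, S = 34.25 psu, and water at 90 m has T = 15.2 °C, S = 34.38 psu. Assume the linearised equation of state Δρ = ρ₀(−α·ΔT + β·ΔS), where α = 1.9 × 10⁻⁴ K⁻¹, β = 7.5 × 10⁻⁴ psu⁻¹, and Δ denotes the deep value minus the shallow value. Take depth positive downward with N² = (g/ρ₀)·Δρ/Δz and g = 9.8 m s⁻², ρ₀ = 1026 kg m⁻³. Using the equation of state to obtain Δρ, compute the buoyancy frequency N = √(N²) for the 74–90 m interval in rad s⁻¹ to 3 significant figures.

ΔT = -1.3 K, ΔS = +0.13 psu (deep − shallow).
Δρ/ρ₀ = −αΔT + βΔS = 2.47 × 10⁻⁴ + 9.75 × 10⁻⁵ = 3.445 × 10⁻⁴, so Δρ ≈ 0.3535 kg m⁻³.
N² = (g/ρ₀)·Δρ/Δz = g·(Δρ/ρ₀)/Δz = 9.8 × 3.445 × 10⁻⁴ / 16 = 2.1101 × 10⁻⁴ s⁻².
N = √(2.1101 × 10⁻⁴) = 0.014526 rad s⁻¹ ≈ 0.0145 rad s⁻¹.

0.0145 rad s⁻¹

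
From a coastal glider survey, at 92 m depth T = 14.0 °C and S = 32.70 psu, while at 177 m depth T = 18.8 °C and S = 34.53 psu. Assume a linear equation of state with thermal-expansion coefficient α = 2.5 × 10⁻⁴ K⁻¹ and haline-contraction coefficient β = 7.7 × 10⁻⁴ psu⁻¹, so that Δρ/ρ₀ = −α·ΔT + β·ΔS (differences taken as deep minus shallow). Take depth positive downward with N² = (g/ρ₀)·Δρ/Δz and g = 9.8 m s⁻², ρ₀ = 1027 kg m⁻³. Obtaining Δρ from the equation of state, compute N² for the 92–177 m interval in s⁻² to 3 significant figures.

ΔT = +4.8 K, ΔS = +1.83 psu (deep − shallow).
Δρ/ρ₀ = −αΔT + βΔS = -1.20 × 10⁻³ + 1.4091 × 10⁻³ = 2.091 × 10⁻⁴, so Δρ ≈ 0.2147 kg m⁻³.
N² = (g/ρ₀)·Δρ/Δz = g·(Δρ/ρ₀)/Δz = 9.8 × 2.091 × 10⁻⁴ / 85 = 2.4108 × 10⁻⁵ s⁻² ≈ 2.41 × 10⁻⁵ s⁻².

2.41 × 10⁻⁵ s⁻²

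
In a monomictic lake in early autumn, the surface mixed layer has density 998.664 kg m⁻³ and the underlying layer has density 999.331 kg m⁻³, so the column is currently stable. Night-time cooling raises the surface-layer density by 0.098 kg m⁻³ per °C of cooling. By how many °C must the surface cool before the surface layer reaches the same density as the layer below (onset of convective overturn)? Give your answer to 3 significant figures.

Density deficit of the surface layer: 999.331 − 998.664 = 0.667 kg m⁻³.
Required change = 0.667 / 0.098 = 6.81 °C.

6.81 °C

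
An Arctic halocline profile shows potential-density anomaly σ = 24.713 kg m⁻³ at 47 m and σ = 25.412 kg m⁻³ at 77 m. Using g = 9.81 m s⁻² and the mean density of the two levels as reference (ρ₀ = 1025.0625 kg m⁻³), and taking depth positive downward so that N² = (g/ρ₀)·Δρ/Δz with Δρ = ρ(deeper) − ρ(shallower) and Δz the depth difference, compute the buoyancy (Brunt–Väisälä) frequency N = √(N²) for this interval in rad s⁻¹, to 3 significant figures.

Δρ = 1025.412 − 1024.713 = 0.699 kg m⁻³ over Δz = 77 − 47 = 30 m.
N² = (9.81/1025.0625) × (0.699/30) = 2.2298 × 10⁻⁴ s⁻².
N = √(2.2298 × 10⁻⁴) = 0.014933 rad s⁻¹ ≈ 0.0149 rad s⁻¹.
Since Δρ > 0 the layer is stably stratified.

0.0149 rad s⁻¹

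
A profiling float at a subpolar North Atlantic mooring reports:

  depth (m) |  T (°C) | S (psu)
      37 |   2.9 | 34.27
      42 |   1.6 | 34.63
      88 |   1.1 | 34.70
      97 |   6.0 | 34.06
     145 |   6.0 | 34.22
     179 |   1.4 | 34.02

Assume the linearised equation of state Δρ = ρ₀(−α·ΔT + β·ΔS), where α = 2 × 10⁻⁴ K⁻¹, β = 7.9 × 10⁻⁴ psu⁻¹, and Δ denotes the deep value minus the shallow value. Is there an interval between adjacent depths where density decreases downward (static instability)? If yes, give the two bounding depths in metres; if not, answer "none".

88–97 m

Evaluate Δρ/ρ₀ = −αΔT + βΔS across each adjacent pair:
  37–42 m: −αΔT+βΔS = −(2 × 10⁻⁴)(-1.3)+(7.9 × 10⁻⁴)(+0.36) = 5.4 × 10⁻⁴ → stable
  42–88 m: −αΔT+βΔS = −(2 × 10⁻⁴)(-0.5)+(7.9 × 10⁻⁴)(+0.07) = 1.6 × 10⁻⁴ → stable
  88–97 m: −αΔT+βΔS = −(2 × 10⁻⁴)(+4.9)+(7.9 × 10⁻⁴)(-0.64) = -1.5 × 10⁻³ → UNSTABLE
  97–145 m: −αΔT+βΔS = −(2 × 10⁻⁴)(+0.0)+(7.9 × 10⁻⁴)(+0.16) = 1.3 × 10⁻⁴ → stable
  145–179 m: −αΔT+βΔS = −(2 × 10⁻⁴)(-4.6)+(7.9 × 10⁻⁴)(-0.20) = 7.6 × 10⁻⁴ → stable
The 88–97 m interval has Δρ < 0: lighter water underlies denser water.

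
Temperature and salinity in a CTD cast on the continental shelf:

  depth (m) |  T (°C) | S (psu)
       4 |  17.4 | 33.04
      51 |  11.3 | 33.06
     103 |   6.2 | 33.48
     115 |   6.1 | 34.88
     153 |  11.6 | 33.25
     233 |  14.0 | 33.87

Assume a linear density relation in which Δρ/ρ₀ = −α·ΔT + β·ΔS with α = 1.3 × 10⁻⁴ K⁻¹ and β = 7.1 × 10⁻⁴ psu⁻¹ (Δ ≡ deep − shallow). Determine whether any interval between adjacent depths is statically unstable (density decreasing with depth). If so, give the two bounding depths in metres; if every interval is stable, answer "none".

Evaluate Δρ/ρ₀ = −αΔT + βΔS across each adjacent pair:
  4–51 m: −αΔT+βΔS = −(1.3 × 10⁻⁴)(-6.1)+(7.1 × 10⁻⁴)(+0.02) = 8.1 × 10⁻⁴ → stable
  51–103 m: −αΔT+βΔS = −(1.3 × 10⁻⁴)(-5.1)+(7.1 × 10⁻⁴)(+0.42) = 9.6 × 10⁻⁴ → stable
  103–115 m: −αΔT+βΔS = −(1.3 × 10⁻⁴)(-0.1)+(7.1 × 10⁻⁴)(+1.40) = 1.0 × 10⁻³ → stable
  115–153 m: −αΔT+βΔS = −(1.3 × 10⁻⁴)(+5.5)+(7.1 × 10⁻⁴)(-1.63) = -1.9 × 10⁻³ → UNSTABLE
  153–233 m: −αΔT+βΔS = −(1.3 × 10⁻⁴)(+2.4)+(7.1 × 10⁻⁴)(+0.62) = 1.3 × 10⁻⁴ → stable
The 115–153 m interval has Δρ < 0: lighter water underlies denser water.

115–153 m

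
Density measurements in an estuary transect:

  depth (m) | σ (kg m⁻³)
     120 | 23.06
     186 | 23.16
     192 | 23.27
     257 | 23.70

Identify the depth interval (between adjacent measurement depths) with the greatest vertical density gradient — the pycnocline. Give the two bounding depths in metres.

Compute the density gradient over each adjacent pair:
  120–186 m: Δρ/Δz = 0.10/66 = 1.5 × 10⁻³ kg m⁻⁴
  186–192 m: Δρ/Δz = 0.11/6 = 0.018 kg m⁻⁴
  192–257 m: Δρ/Δz = 0.43/65 = 6.6 × 10⁻³ kg m⁻⁴
The largest gradient is in the 186–192 m interval — the pycnocline.

186–192 m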